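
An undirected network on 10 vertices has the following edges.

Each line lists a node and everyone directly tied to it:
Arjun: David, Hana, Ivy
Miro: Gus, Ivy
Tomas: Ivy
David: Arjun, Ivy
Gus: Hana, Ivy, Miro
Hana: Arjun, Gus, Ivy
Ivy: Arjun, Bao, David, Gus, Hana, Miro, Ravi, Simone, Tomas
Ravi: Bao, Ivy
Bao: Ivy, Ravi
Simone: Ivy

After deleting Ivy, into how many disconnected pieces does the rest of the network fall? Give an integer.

Without Ivy, the remaining ties split the others into: {Arjun, David, Gus, Hana, Miro}; {Simone}; {Bao, Ravi}; {Tomas}.
That's 4 separate components.

4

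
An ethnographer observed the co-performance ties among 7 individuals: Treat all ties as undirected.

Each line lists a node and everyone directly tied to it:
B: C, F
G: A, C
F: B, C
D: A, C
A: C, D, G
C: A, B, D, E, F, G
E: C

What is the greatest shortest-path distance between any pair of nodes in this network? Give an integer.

2

Eccentricity of each node (its greatest distance to any other): A:2, B:2, C:1, D:2, E:2, F:2, G:2.
The maximum eccentricity is 2, realized for instance by the pair F–G via F – C – G. So the diameter is 2.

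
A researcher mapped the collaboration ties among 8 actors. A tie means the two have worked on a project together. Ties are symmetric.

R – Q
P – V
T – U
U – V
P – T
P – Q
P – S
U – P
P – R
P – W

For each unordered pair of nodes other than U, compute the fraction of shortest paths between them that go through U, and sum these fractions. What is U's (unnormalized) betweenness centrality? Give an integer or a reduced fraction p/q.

1/2

Pairs whose geodesics pass through U — V–T: 1/2.
All other pairs contribute 0.
Summing the contributions gives betweenness(U) = 1/2.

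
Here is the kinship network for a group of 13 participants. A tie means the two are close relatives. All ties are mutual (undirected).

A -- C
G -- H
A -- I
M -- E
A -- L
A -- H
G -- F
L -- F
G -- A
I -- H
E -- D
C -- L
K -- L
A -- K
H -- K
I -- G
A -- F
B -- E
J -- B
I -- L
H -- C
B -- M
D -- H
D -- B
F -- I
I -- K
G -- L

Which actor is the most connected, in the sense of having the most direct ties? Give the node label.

Degrees — A:7, B:4, C:3, D:3, E:3, F:4, G:5, H:6, I:6, J:1, K:4, L:6, M:2.
The maximum is 7, attained only by A.

A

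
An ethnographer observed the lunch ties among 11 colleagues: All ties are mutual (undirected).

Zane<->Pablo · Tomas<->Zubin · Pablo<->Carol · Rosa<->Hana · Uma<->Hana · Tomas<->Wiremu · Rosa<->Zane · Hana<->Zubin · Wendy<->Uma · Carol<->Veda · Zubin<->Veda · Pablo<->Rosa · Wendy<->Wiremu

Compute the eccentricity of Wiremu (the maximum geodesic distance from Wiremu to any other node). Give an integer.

5

Distances from Wiremu: Carol:4, Hana:3, Pablo:5, Rosa:4, Tomas:1, Uma:2, Veda:3, Wendy:1, Zane:5, Zubin:2.
The largest is 5 (to Zane and Pablo), so the eccentricity of Wiremu is 5.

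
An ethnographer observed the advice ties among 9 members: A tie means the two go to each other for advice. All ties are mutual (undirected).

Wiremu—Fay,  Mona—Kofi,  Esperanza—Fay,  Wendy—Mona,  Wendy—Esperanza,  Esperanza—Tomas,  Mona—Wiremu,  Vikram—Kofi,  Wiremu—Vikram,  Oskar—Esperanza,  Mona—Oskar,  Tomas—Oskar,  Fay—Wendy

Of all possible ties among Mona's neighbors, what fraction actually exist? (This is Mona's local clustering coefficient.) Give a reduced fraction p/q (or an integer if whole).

Mona's neighbors: Kofi, Oskar, Wendy, and Wiremu (k = 4).
Possible neighbor pairs: C(4,2) = 6. Edges among them: none → e = 0.
Clustering(Mona) = 0/6 = 0.

0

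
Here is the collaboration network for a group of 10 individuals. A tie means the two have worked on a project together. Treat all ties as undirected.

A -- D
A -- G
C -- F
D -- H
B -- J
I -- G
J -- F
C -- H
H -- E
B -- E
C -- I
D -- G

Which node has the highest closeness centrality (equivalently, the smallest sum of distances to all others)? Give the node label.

H

Farness (sum of distances to all others) for each node — A:25, B:24, C:17, D:19, E:20, F:21, G:21, H:16, I:20, J:25.
The smallest farness is 16, for H, so H has the highest closeness.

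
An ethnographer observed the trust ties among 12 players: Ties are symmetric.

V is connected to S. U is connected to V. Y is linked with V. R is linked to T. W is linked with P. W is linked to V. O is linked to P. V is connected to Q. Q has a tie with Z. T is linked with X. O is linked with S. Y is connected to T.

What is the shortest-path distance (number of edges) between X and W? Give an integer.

4

One shortest route is X – T – Y – V – W, which uses 4 edges, and at distance 3 from X we only reach {V}, which does not include W. So d(X,W) = 4.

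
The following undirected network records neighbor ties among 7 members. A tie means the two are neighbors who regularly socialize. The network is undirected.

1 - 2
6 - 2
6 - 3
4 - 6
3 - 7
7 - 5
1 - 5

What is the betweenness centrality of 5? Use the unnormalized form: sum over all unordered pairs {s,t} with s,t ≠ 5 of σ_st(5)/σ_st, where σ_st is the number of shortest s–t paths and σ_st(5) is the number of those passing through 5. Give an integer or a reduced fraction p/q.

Pairs whose geodesics pass through 5 — 2–7: 1/2; 3–1: 1/2; 7–1: 1.
All other pairs contribute 0.
Summing the contributions gives betweenness(5) = 2.

2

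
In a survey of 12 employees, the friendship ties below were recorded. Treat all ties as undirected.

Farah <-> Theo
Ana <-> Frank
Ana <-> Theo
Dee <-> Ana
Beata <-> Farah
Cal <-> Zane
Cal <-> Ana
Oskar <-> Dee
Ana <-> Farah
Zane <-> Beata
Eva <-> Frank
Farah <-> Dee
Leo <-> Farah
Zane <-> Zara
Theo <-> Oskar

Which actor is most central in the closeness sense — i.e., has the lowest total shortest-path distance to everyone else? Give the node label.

Farness (sum of distances to all others) for each node — Ana:18, Beata:24, Cal:23, Dee:23, Eva:36, Farah:19, Frank:26, Leo:29, Oskar:31, Theo:23, Zane:27, Zara:37.
The smallest farness is 18, for Ana, so Ana has the highest closeness.

Ana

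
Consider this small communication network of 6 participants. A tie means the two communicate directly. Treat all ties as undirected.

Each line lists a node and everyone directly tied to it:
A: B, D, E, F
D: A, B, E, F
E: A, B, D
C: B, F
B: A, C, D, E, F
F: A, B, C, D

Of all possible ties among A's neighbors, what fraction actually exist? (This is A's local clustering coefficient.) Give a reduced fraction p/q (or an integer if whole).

A's neighbors: B, D, E, and F (k = 4).
Possible neighbor pairs: C(4,2) = 6. Edges among them: B–D, B–E, B–F, D–E, D–F → e = 5.
Clustering(A) = 5/6.

5/6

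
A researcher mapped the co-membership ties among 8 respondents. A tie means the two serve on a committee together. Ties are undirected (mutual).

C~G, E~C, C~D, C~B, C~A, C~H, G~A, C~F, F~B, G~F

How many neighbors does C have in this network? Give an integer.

C is directly tied to A, B, D, E, F, G, and H. That is 7 neighbors, so the degree of C is 7.

7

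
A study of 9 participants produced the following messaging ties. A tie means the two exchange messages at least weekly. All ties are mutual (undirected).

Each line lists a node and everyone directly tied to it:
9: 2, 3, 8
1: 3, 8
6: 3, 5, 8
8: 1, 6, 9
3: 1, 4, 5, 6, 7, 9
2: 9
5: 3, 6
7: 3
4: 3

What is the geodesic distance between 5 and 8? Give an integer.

One shortest route is 5 – 6 – 8, which uses 2 edges, and 5 and 8 are not directly tied, so nothing shorter exists. So d(5,8) = 2.

2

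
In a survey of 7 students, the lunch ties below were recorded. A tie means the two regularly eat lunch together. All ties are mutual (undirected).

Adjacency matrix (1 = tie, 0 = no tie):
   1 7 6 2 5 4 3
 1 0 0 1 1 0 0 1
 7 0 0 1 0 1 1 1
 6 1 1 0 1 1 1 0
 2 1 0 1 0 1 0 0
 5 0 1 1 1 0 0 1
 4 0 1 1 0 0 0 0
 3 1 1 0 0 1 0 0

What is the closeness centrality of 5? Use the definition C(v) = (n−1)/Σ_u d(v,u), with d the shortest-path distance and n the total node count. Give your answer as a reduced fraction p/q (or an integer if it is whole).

Distances from 5: 1:2, 2:1, 3:1, 4:2, 6:1, 7:1. Sum = 8.
n = 7, so closeness = 6/8 = 3/4.

3/4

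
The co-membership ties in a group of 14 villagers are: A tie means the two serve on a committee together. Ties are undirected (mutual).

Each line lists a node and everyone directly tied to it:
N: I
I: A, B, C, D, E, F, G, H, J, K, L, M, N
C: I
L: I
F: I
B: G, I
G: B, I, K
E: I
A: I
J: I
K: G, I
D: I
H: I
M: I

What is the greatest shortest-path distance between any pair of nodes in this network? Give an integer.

2

Eccentricity of each node (its greatest distance to any other): A:2, B:2, C:2, D:2, E:2, F:2, G:2, H:2, I:1, J:2, K:2, L:2, M:2, N:2.
The maximum eccentricity is 2, realized for instance by the pair L–N via L – I – N. So the diameter is 2.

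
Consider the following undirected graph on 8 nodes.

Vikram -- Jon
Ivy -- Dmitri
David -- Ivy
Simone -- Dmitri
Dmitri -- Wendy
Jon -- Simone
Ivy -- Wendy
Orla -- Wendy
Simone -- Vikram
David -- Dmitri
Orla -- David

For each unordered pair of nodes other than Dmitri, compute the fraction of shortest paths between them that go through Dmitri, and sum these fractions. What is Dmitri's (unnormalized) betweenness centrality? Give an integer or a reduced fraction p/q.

37/3

Pairs whose geodesics pass through Dmitri — Simone–Ivy: 1; Simone–Orla: 2/2; Simone–David: 1; Simone–Wendy: 1; Vikram–Ivy: 1; Vikram–Orla: 2/2; Vikram–David: 1; Vikram–Wendy: 1; Jon–Ivy: 1; Jon–Orla: 2/2; Jon–David: 1; Jon–Wendy: 1; David–Wendy: 1/3.
All other pairs contribute 0.
Summing the contributions gives betweenness(Dmitri) = 37/3.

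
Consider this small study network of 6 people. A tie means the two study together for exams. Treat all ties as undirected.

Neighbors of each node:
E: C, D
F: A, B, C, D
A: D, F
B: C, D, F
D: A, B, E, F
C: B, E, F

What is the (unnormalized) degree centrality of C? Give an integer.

3

C is directly tied to B, E, and F. That is 3 neighbors, so the degree of C is 3.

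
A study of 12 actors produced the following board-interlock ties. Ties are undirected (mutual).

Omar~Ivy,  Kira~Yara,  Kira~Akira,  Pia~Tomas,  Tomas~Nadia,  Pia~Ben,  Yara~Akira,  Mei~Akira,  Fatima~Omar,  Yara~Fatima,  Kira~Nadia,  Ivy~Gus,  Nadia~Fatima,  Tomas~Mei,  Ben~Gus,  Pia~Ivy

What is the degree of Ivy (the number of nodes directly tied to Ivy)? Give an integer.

Ivy is directly tied to Gus, Omar, and Pia. That is 3 neighbors, so the degree of Ivy is 3.

3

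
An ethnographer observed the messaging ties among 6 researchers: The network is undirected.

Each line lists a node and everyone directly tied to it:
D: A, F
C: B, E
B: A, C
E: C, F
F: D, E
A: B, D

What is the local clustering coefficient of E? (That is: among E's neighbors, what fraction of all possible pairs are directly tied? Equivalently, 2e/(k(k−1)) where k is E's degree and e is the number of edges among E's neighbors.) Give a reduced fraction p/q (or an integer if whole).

0

E's neighbors: C and F (k = 2).
Possible neighbor pairs: C(2,2) = 1. Edges among them: none → e = 0.
Clustering(E) = 0/1.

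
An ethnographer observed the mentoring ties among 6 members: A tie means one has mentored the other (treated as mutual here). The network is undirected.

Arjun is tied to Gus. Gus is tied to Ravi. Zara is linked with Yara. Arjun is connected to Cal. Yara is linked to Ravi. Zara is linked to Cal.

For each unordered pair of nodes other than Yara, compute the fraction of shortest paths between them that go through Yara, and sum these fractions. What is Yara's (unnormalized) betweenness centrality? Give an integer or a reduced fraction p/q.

2

Pairs whose geodesics pass through Yara — Ravi–Cal: 1/2; Ravi–Zara: 1; Gus–Zara: 1/2.
All other pairs contribute 0.
Summing the contributions gives betweenness(Yara) = 2.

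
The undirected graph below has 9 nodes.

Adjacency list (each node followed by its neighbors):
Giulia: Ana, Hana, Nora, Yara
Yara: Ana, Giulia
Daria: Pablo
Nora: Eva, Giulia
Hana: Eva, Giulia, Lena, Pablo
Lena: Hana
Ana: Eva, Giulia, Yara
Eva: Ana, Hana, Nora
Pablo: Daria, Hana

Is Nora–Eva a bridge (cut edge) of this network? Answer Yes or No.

No

Even without that edge, Nora still reaches Eva via Nora – Giulia – Hana – Eva, so the network stays connected. Not a bridge.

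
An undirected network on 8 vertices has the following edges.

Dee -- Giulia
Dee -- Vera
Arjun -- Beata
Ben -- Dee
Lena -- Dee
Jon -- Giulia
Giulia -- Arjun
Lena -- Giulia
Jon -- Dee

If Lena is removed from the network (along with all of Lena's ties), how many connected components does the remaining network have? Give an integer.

Lena's neighbors (Dee and Giulia) remain reachable from one another through other ties, so the rest of the network stays in one piece.

1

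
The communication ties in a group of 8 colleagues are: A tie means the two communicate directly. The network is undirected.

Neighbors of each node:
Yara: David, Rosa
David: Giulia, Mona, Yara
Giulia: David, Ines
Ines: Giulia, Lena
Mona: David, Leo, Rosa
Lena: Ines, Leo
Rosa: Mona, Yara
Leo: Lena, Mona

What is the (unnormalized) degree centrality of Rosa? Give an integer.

Rosa is directly tied to Mona and Yara. That is 2 neighbors, so the degree of Rosa is 2.

2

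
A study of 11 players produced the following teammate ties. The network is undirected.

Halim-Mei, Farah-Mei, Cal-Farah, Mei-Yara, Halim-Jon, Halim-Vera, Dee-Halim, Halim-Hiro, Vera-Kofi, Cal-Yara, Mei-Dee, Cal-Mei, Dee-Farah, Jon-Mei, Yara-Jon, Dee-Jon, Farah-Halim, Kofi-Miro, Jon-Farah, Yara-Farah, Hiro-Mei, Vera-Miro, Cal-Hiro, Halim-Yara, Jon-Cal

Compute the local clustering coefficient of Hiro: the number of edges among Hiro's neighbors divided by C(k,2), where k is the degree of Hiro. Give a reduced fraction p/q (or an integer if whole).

2/3

Hiro's neighbors: Cal, Halim, and Mei (k = 3).
Possible neighbor pairs: C(3,2) = 3. Edges among them: Cal–Mei, Halim–Mei → e = 2.
Clustering(Hiro) = 2/3.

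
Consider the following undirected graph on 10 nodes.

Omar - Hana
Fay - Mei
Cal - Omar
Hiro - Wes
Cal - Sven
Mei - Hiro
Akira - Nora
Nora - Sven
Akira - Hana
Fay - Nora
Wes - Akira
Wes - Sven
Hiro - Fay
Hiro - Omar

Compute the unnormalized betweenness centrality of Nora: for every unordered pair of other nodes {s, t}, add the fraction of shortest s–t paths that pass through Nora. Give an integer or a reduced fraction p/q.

31/6

Pairs whose geodesics pass through Nora — Sven–Fay: 1; Sven–Mei: 1/2; Sven–Akira: 1/2; Sven–Hana: 1/3; Fay–Akira: 1; Fay–Hana: 1/2; Fay–Cal: 1/2; Mei–Akira: 1/2; Akira–Cal: 1/3.
All other pairs contribute 0.
Summing the contributions gives betweenness(Nora) = 31/6.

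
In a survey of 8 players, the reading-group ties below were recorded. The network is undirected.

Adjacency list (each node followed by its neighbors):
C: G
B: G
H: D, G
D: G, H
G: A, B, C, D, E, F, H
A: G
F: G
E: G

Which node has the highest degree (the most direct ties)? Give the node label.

G

Degrees — A:1, B:1, C:1, D:2, E:1, F:1, G:7, H:2.
The maximum is 7, attained only by G.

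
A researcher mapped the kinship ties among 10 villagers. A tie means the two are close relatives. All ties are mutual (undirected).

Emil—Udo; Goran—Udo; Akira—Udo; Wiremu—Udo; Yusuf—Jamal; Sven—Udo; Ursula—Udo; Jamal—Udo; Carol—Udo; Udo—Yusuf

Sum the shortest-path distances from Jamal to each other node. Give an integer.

16

Distances from Jamal: Akira:2, Carol:2, Emil:2, Goran:2, Sven:2, Udo:1, Ursula:2, Wiremu:2, Yusuf:1.
Sum = 2 + 2 + 2 + 2 + 2 + 1 + 2 + 2 + 1 = 16.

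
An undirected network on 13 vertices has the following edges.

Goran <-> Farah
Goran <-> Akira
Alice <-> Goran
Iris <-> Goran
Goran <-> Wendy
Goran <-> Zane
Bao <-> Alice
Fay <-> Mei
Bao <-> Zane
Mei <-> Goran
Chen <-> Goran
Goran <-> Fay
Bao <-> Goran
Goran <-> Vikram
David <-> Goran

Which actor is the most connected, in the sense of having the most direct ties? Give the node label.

Goran

Degrees — Akira:1, Alice:2, Bao:3, Chen:1, David:1, Farah:1, Fay:2, Goran:12, Iris:1, Mei:2, Vikram:1, Wendy:1, Zane:2.
The maximum is 12, attained only by Goran.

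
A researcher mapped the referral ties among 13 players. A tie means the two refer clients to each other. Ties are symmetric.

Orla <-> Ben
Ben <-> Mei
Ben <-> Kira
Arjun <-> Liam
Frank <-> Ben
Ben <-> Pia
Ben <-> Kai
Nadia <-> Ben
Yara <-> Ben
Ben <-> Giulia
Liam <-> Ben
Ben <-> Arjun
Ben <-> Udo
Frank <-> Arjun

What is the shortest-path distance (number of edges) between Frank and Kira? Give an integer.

One shortest route is Frank – Ben – Kira, which uses 2 edges, and Frank and Kira are not directly tied, so nothing shorter exists. So d(Frank,Kira) = 2.

2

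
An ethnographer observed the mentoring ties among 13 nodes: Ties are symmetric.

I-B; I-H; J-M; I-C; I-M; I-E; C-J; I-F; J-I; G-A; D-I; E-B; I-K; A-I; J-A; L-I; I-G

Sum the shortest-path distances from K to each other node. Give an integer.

Distances from K: A:2, B:2, C:2, D:2, E:2, F:2, G:2, H:2, I:1, J:2, L:2, M:2.
Sum = 2 + 2 + 2 + 2 + 2 + 2 + 2 + 2 + 1 + 2 + 2 + 2 = 23.

23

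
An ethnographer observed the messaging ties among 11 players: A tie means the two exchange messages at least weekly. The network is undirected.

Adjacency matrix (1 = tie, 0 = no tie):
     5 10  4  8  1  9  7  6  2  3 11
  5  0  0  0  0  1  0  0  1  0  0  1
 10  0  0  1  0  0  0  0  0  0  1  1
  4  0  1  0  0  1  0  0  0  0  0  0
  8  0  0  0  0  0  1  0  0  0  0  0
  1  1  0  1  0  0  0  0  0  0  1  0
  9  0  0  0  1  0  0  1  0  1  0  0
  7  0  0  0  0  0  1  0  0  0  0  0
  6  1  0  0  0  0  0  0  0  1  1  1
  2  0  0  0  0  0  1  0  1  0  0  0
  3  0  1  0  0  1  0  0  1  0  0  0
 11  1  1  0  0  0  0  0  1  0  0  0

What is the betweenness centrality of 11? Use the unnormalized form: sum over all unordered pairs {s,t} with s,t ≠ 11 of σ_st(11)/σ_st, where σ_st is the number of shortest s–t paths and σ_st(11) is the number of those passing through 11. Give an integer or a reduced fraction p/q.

Pairs whose geodesics pass through 11 — 5–10: 1; 10–8: 1/2; 10–9: 1/2; 10–7: 1/2; 10–6: 1/2; 10–2: 1/2; 4–8: 1/4; 4–9: 1/4; 4–7: 1/4; 4–6: 1/4; 4–2: 1/4.
All other pairs contribute 0.
Summing the contributions gives betweenness(11) = 19/4.

19/4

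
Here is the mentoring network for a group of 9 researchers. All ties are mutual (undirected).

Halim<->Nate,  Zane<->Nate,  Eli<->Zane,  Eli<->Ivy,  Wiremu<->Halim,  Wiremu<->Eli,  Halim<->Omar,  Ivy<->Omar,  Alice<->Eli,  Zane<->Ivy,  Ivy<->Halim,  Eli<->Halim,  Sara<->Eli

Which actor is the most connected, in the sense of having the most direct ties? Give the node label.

Eli

Degrees — Alice:1, Eli:6, Halim:5, Ivy:4, Nate:2, Omar:2, Sara:1, Wiremu:2, Zane:3.
The maximum is 6, attained only by Eli.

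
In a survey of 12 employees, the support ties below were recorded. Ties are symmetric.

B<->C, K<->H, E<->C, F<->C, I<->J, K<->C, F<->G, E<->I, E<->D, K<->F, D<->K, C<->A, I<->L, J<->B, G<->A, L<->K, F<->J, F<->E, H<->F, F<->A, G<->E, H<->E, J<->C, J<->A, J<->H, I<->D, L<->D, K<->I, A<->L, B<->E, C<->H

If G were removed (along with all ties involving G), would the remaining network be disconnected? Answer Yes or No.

No

Even without G, every remaining node can still reach every other (the residual graph is connected), so G is not a cut vertex.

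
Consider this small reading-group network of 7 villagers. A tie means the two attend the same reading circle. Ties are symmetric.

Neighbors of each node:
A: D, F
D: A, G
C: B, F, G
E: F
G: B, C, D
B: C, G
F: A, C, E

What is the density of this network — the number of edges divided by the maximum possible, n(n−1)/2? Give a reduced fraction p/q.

There are 8 edges and 7 nodes, so the maximum possible is C(7,2) = 21.
Density = 8/21.

8/21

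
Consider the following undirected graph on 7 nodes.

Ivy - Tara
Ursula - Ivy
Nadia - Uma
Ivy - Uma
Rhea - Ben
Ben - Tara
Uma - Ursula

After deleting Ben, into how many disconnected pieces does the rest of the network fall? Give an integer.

2

Without Ben, the remaining ties split the others into: {Ivy, Nadia, Tara, Uma, Ursula}; {Rhea}.
That's 2 separate components.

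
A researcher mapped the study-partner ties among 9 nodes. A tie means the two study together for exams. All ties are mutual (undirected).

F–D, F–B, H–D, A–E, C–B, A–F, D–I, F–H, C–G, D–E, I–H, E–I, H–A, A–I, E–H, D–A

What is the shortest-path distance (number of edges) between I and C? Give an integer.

4

One shortest route is I – D – F – B – C, which uses 4 edges, and at distance 3 from I we only reach {B}, which does not include C. So d(I,C) = 4.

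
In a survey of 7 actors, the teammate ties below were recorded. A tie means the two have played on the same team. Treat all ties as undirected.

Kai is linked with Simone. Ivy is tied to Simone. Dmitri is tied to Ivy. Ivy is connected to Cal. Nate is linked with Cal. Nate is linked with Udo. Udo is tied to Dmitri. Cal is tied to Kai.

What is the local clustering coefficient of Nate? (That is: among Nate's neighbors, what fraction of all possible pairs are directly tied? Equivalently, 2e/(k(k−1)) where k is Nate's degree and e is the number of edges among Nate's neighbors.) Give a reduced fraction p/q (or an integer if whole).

Nate's neighbors: Cal and Udo (k = 2).
Possible neighbor pairs: C(2,2) = 1. Edges among them: none → e = 0.
Clustering(Nate) = 0/1.

0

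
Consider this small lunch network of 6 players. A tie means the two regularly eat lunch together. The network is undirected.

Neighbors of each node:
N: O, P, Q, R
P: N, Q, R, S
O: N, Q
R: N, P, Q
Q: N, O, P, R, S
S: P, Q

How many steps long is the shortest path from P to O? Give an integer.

2

One shortest route is P – N – O, which uses 2 edges, and P and O are not directly tied, so nothing shorter exists. So d(P,O) = 2.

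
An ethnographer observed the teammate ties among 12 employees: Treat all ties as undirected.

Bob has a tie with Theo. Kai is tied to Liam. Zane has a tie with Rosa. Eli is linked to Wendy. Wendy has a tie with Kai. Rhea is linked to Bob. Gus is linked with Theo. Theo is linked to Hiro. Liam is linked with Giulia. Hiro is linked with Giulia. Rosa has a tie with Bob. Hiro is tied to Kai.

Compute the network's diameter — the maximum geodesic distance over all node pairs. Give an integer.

7

Eccentricity of each node (its greatest distance to any other): Bob:5, Eli:7, Giulia:5, Gus:5, Hiro:4, Kai:5, Liam:6, Rhea:6, Rosa:6, Theo:4, Wendy:6, Zane:7.
The maximum eccentricity is 7, realized for instance by the pair Zane–Eli via Zane – Rosa – Bob – Theo – Hiro – Kai – Wendy – Eli. So the diameter is 7.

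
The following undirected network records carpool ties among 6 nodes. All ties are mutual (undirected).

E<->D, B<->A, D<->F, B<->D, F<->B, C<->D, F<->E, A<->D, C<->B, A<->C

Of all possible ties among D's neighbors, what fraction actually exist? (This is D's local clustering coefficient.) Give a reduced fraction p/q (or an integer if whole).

D's neighbors: A, B, C, E, and F (k = 5).
Possible neighbor pairs: C(5,2) = 10. Edges among them: A–B, A–C, B–C, B–F, E–F → e = 5.
Clustering(D) = 5/10 = 1/2.

1/2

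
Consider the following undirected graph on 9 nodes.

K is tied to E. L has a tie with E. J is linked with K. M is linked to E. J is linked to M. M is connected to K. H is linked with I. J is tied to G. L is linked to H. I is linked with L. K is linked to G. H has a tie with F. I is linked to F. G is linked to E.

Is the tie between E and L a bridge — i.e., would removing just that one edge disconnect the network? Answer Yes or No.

Yes

Without the E–L edge there is no alternate route between E and L, so the network disconnects. It is a bridge.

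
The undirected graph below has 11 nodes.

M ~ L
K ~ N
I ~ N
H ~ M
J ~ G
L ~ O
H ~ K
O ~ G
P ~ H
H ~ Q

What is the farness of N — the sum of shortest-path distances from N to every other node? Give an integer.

Distances from N: G:6, H:2, I:1, J:7, K:1, L:4, M:3, O:5, P:3, Q:3.
Sum = 6 + 2 + 1 + 7 + 1 + 4 + 3 + 5 + 3 + 3 = 35.

35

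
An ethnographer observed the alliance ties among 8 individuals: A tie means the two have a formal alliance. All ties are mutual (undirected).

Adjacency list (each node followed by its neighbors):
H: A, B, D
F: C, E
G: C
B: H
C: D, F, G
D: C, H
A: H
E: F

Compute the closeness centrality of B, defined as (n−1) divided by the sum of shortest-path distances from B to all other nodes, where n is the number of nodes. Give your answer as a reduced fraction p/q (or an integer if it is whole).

1/3

Distances from B: A:2, C:3, D:2, E:5, F:4, G:4, H:1. Sum = 21.
n = 8, so closeness = 7/21 = 1/3.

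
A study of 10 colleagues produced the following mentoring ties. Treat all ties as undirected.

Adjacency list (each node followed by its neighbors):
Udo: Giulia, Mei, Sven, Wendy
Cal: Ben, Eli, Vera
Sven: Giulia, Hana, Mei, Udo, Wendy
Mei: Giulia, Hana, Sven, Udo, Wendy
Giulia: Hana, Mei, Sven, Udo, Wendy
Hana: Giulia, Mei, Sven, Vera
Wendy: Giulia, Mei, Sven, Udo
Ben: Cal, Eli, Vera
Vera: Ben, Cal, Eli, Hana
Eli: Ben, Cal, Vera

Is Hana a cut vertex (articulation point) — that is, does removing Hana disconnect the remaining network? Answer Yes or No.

Yes

Removing Hana leaves {Ben, Cal, Eli, and Vera} with no path to {Giulia, Mei, Sven, Udo, and Wendy}, so the network splits into 2 components. Hana is a cut vertex.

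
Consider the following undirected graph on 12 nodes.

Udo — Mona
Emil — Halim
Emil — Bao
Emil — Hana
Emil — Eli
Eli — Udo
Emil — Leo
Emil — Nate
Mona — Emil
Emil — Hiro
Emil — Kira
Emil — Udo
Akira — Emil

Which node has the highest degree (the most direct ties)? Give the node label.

Degrees — Akira:1, Bao:1, Eli:2, Emil:11, Halim:1, Hana:1, Hiro:1, Kira:1, Leo:1, Mona:2, Nate:1, Udo:3.
The maximum is 11, attained only by Emil.

Emil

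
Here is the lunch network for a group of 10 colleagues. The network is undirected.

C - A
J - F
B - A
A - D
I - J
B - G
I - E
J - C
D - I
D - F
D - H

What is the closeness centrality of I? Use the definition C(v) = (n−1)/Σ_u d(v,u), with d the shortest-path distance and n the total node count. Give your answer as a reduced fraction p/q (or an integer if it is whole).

Distances from I: A:2, B:3, C:2, D:1, E:1, F:2, G:4, H:2, J:1. Sum = 18.
n = 10, so closeness = 9/18 = 1/2.

1/2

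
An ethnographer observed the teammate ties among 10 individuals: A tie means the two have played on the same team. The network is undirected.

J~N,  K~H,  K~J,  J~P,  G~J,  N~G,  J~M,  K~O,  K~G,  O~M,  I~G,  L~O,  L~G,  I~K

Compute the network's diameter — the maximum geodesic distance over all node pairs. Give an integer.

Eccentricity of each node (its greatest distance to any other): G:2, H:3, I:3, J:2, K:2, L:3, M:3, N:3, O:3, P:3.
The maximum eccentricity is 3, realized for instance by the pair O–P via O – K – J – P. So the diameter is 3.

3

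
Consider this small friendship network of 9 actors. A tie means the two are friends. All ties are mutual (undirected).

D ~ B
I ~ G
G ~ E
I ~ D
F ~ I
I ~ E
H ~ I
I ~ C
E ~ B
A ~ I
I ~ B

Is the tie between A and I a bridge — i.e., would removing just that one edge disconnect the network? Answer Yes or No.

Yes

Without the A–I edge there is no alternate route between A and I, so the network disconnects. It is a bridge.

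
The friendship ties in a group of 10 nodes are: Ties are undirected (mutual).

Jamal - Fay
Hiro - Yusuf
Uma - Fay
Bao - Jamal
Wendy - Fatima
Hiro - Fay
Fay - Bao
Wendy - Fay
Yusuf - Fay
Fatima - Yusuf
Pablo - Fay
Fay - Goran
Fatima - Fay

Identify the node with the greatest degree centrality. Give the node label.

Degrees — Bao:2, Fatima:3, Fay:9, Goran:1, Hiro:2, Jamal:2, Pablo:1, Uma:1, Wendy:2, Yusuf:3.
The maximum is 9, attained only by Fay.

Fay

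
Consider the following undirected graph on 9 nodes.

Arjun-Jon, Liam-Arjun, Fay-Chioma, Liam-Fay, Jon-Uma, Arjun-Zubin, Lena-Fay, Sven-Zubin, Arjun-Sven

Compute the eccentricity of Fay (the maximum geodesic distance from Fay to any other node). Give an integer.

4

Distances from Fay: Arjun:2, Chioma:1, Jon:3, Lena:1, Liam:1, Sven:3, Uma:4, Zubin:3.
The largest is 4 (to Uma), so the eccentricity of Fay is 4.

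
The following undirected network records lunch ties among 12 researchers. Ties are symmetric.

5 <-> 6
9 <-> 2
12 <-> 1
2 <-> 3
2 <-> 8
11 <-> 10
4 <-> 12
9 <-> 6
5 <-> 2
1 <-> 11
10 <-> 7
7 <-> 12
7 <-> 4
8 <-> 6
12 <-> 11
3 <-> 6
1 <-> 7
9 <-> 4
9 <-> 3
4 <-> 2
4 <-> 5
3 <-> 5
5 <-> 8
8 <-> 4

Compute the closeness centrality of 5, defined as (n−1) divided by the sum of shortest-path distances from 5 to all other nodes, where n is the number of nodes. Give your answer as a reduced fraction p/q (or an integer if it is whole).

11/20

Distances from 5: 1:3, 2:1, 3:1, 4:1, 6:1, 7:2, 8:1, 9:2, 10:3, 11:3, 12:2. Sum = 20.
n = 12, so closeness = 11/20.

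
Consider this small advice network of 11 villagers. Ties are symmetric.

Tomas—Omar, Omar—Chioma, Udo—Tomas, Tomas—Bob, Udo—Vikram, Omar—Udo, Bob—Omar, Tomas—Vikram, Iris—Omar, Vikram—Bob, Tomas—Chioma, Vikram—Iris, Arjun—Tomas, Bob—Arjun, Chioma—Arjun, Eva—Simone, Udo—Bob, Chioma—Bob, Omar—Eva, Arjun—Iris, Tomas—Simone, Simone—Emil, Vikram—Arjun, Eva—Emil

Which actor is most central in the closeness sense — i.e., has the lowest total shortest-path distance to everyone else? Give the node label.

Tomas

Farness (sum of distances to all others) for each node — Arjun:17, Bob:15, Chioma:17, Emil:24, Eva:19, Iris:19, Omar:14, Simone:18, Tomas:13, Udo:17, Vikram:17.
The smallest farness is 13, for Tomas, so Tomas has the highest closeness.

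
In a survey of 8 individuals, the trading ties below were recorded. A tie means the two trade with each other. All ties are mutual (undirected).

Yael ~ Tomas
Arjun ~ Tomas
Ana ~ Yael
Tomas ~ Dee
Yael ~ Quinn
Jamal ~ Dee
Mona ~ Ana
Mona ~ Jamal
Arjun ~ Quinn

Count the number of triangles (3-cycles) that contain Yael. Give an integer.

Yael's neighbors are Ana, Quinn, and Tomas, but none of them are tied to each other, so no triangle contains Yael.

0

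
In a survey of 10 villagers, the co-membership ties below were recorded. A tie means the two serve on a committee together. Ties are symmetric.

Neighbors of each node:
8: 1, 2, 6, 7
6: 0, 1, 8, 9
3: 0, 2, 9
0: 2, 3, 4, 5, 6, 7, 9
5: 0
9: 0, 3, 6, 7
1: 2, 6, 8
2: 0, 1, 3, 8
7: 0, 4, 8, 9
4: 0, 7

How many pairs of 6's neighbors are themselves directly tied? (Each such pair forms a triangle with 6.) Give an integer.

2

6's neighbors: 0, 1, 8, and 9.
Neighbor pairs that are themselves tied: 6–0–9; 6–1–8. Each forms one triangle with 6, for 2 in total.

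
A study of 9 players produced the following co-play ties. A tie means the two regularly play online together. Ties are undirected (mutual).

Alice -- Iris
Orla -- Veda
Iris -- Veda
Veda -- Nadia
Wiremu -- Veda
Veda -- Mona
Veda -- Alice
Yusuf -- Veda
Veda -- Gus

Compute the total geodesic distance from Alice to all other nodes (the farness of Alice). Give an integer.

14

Distances from Alice: Gus:2, Iris:1, Mona:2, Nadia:2, Orla:2, Veda:1, Wiremu:2, Yusuf:2.
Sum = 2 + 1 + 2 + 2 + 2 + 1 + 2 + 2 = 14.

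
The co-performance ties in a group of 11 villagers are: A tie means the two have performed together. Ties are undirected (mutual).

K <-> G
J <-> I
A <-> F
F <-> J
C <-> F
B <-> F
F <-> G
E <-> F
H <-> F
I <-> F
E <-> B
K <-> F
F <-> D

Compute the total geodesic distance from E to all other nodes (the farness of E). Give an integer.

Distances from E: A:2, B:1, C:2, D:2, F:1, G:2, H:2, I:2, J:2, K:2.
Sum = 2 + 1 + 2 + 2 + 1 + 2 + 2 + 2 + 2 + 2 = 18.

18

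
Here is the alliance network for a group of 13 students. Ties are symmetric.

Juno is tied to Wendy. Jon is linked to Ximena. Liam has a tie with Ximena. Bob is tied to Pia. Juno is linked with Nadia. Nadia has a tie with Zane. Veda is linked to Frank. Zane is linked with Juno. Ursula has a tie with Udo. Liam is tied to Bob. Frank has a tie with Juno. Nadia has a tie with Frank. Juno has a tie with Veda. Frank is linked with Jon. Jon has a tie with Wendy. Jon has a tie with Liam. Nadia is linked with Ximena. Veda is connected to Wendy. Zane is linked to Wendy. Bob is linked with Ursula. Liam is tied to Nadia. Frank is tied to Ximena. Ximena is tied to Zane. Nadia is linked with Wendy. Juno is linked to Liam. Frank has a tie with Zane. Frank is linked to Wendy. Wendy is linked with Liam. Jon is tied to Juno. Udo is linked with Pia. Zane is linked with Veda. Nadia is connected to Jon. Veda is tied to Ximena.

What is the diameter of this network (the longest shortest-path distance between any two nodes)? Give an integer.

Eccentricity of each node (its greatest distance to any other): Bob:3, Frank:5, Jon:4, Juno:4, Liam:3, Nadia:4, Pia:4, Udo:5, Ursula:4, Veda:5, Wendy:4, Ximena:4, Zane:5.
The maximum eccentricity is 5, realized for instance by the pair Veda–Udo via Veda – Wendy – Liam – Bob – Pia – Udo. So the diameter is 5.

5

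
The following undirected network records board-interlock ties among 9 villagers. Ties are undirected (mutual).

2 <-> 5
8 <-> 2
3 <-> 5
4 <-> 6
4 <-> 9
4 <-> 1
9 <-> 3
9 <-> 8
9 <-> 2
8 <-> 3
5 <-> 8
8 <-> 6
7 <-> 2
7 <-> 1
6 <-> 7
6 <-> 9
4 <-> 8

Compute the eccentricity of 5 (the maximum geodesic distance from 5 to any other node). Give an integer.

3

Distances from 5: 1:3, 2:1, 3:1, 4:2, 6:2, 7:2, 8:1, 9:2.
The largest is 3 (to 1), so the eccentricity of 5 is 3.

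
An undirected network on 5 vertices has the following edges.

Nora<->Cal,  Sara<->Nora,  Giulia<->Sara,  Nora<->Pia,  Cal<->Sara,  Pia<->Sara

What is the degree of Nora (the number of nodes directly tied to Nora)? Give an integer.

3

Nora is directly tied to Cal, Pia, and Sara. That is 3 neighbors, so the degree of Nora is 3.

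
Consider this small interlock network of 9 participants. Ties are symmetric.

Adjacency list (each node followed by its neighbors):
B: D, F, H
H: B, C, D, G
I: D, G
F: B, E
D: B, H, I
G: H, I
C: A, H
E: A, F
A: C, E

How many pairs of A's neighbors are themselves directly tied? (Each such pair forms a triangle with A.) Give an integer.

A's neighbors are C and E, but none of them are tied to each other, so no triangle contains A.

0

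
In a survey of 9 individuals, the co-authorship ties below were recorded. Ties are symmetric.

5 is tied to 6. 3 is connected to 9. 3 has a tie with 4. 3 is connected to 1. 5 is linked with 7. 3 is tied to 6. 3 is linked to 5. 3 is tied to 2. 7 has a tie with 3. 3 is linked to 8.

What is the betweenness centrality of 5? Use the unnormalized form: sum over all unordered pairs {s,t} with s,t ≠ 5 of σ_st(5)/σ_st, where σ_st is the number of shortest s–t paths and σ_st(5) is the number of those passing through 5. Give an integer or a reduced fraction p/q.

1/2

Pairs whose geodesics pass through 5 — 7–6: 1/2.
All other pairs contribute 0.
Summing the contributions gives betweenness(5) = 1/2.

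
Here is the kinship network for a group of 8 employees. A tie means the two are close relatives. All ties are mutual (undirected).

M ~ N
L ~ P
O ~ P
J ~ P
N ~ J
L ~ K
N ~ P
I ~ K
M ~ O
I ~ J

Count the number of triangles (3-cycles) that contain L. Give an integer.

L's neighbors are K and P, but none of them are tied to each other, so no triangle contains L.

0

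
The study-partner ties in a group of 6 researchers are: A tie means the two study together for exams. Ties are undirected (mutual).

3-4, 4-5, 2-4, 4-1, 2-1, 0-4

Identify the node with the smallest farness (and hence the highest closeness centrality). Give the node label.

4

Farness (sum of distances to all others) for each node — 0:9, 1:8, 2:8, 3:9, 4:5, 5:9.
The smallest farness is 5, for 4, so 4 has the highest closeness.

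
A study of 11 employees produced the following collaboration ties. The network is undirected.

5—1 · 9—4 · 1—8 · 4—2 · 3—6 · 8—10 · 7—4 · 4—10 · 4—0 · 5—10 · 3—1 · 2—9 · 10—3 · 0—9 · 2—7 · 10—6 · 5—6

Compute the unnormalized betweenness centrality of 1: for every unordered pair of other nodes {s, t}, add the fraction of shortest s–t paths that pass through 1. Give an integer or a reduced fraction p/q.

Pairs whose geodesics pass through 1 — 5–8: 1/2; 5–3: 1/3; 8–3: 1/2.
All other pairs contribute 0.
Summing the contributions gives betweenness(1) = 4/3.

4/3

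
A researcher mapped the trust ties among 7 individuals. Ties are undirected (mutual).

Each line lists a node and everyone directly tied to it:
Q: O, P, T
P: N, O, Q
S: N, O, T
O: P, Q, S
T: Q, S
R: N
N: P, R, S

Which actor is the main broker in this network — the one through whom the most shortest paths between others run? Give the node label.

N

Unnormalized betweenness of each node: N:11/2, O:1, P:3, Q:3/2, R:0, S:7/2, T:1/2.
N has the largest value, 11/2, making it the main broker — the node through which the most shortest paths run.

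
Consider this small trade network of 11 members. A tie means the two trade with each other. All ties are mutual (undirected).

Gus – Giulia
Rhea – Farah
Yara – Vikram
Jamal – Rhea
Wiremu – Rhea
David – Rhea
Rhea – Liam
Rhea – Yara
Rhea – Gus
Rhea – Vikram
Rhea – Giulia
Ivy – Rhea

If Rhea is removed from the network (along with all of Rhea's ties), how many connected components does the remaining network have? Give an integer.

8

Without Rhea, the remaining ties split the others into: {Jamal}; {Giulia, Gus}; {Liam}; {Farah}; {Vikram, Yara}; {Wiremu}; {David}; {Ivy}.
That's 8 separate components.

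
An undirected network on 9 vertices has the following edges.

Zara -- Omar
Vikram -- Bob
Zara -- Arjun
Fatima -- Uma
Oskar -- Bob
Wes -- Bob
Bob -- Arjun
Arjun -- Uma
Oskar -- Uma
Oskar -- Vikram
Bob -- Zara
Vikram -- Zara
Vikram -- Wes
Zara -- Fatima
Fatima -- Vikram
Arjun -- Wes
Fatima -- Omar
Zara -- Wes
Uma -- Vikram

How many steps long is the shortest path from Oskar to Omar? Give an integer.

3

One shortest route is Oskar – Vikram – Fatima – Omar, which uses 3 edges, and at distance 2 from Oskar we only reach {Arjun, Fatima, Wes, Zara}, which does not include Omar. So d(Oskar,Omar) = 3.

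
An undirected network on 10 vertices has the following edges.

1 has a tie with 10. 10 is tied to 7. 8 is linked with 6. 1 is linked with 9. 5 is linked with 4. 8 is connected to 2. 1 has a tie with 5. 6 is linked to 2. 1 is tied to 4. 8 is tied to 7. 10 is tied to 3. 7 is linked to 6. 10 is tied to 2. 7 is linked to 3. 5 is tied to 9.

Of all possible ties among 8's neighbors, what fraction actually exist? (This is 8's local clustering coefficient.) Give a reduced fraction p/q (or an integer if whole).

8's neighbors: 2, 6, and 7 (k = 3).
Possible neighbor pairs: C(3,2) = 3. Edges among them: 2–6, 6–7 → e = 2.
Clustering(8) = 2/3.

2/3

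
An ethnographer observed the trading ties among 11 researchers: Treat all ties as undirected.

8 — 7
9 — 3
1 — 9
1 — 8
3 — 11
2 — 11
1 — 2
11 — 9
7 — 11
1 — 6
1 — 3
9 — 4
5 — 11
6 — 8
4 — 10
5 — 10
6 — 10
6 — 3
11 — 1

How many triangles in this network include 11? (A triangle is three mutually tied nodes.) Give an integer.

11's neighbors: 1, 2, 3, 5, 7, and 9.
Neighbor pairs that are themselves tied: 11–1–2; 11–1–3; 11–1–9; 11–3–9. Each forms one triangle with 11, for 4 in total.

4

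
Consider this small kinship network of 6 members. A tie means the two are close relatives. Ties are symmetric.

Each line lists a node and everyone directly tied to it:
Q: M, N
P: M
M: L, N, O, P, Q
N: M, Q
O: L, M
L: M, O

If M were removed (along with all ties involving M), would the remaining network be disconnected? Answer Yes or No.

Yes

Removing M leaves {N and Q} with no path to {L and O}, so the network splits into 3 components. M is a cut vertex.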